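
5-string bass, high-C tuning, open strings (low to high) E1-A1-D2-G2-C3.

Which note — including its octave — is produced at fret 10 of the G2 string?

F3

Each fret is one semitone, so G2 + 10 = F3.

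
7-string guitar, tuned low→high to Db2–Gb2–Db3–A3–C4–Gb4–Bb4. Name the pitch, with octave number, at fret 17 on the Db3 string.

Each fret is one semitone, so Db3 + 17 = Gb4.

Gb4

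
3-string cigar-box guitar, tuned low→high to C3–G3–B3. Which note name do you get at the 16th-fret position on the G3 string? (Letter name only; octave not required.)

The open G3 string plus 16 semitones: G–Ab–A–Bb–…–A–Bb–B.

B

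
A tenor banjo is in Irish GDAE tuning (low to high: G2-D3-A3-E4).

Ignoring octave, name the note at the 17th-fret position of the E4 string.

Each fret is one semitone, so E4 + 17 = A.

A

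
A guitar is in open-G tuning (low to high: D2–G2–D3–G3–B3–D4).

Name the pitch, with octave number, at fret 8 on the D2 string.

D2 is MIDI 38. Adding 8 gives 46, which is A♯2.

A♯2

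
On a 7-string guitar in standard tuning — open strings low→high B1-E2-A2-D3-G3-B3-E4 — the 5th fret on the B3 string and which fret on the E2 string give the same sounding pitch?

B3 at fret 5 is B3 + 5 semitones = E4.
The open E2 string is 19 semitones below the open B3, so the same pitch on the E2 string lies at fret 5 + 19 = 24.

24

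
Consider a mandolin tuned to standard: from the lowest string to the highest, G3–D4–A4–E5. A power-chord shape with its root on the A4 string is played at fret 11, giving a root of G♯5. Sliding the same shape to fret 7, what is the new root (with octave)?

E5

Moving from fret 11 to fret 7 shifts the root by -4 semitones.
G♯5 down 4 semitones is E5.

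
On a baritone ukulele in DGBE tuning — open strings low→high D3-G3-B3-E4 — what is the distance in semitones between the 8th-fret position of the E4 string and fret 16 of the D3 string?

E4 at fret 8 → C5 (MIDI 72); D3 at fret 16 → F#4 (MIDI 66).
72 − 66 = 6, so the two pitches are 6 semitones apart, with C5 the higher.

6 semitones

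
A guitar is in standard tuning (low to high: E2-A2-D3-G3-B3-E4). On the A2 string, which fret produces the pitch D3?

5

D3 is 5 semitones above the open A2 (A–A#–B–C–C#–D), so it sits at fret 5.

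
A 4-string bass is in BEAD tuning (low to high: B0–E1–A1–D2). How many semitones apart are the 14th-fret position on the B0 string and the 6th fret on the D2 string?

7 semitones

B0 at fret 14 → C♯2 (MIDI 37); D2 at fret 6 → G♯2 (MIDI 44).
37 − 44 = -7, so the two pitches are 7 semitones apart, with G♯2 the higher.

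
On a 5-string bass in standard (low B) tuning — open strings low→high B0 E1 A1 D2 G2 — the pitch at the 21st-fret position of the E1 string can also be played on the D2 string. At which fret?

Fret 21 on E1 is MIDI 28 + 21 = 49 (C#3). On the D2 string (open MIDI 38), that pitch is 49 − 38 = fret 11.

11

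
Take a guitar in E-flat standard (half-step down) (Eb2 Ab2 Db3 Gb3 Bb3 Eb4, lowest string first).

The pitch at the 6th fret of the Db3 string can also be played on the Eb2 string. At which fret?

Db3 at fret 6 is Db3 + 6 semitones = G3.
The open Eb2 string is 10 semitones below the open Db3, so the same pitch on the Eb2 string lies at fret 6 + 10 = 16.

16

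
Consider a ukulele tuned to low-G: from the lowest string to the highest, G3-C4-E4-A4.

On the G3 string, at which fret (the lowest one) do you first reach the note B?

From G3, count semitones up the chromatic scale until reaching B: G–G#–A–A#–B — 4 steps.

4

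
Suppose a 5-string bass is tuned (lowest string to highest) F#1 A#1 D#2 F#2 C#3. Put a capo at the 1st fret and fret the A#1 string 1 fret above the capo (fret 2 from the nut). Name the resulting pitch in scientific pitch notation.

C2

The capo raises the open A#1 by 1 semitone to B1; fretting 1 more gives A#1 + 1 + 1 = A#1 + 2 semitones = C2.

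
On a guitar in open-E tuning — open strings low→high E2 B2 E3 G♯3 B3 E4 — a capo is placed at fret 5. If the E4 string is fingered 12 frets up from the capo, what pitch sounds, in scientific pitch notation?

A5

The capo raises the open E4 by 5 semitones to A4; fretting 12 more gives E4 + 5 + 12 = E4 + 17 semitones = A5.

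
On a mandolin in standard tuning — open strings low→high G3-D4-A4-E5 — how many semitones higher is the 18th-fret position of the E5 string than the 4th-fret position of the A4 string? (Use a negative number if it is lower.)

E5 at fret 18 → A♯6 (MIDI 94); A4 at fret 4 → C♯5 (MIDI 73).
94 − 73 = 21, so the two pitches are 21 semitones apart.

21 semitones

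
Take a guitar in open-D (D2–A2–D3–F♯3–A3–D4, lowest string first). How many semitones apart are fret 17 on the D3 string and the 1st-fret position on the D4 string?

D3 at fret 17 → G4 (MIDI 67); D4 at fret 1 → D♯4 (MIDI 63).
67 − 63 = 4, so the two pitches are 4 semitones apart, with G4 the higher.

4 semitones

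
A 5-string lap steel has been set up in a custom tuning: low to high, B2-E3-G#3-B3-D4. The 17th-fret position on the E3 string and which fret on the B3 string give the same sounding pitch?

10

E3 at fret 17 is E3 + 17 semitones = A4.
The open B3 string is 7 semitones above the open E3, so the same pitch on the B3 string lies at fret 17 − 7 = 10.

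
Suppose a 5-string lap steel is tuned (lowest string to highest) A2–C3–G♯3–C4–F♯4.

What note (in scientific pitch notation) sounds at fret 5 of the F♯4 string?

B4

F♯4 is MIDI 66. Adding 5 gives 71, which is B4.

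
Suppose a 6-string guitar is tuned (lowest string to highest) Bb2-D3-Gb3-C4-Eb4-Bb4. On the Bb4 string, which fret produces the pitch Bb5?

Bb5 is 12 semitones above the open Bb4 (Bb–B–C–Db–…–Ab–A–Bb), so it sits at fret 12.

12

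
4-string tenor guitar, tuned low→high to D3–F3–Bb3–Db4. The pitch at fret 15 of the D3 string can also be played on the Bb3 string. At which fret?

7

D3 at fret 15 is D3 + 15 semitones = F4.
The open Bb3 string is 8 semitones above the open D3, so the same pitch on the Bb3 string lies at fret 15 − 8 = 7.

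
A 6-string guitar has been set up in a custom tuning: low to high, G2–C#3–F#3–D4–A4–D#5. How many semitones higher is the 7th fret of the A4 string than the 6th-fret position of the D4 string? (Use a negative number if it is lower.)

8 semitones

A4 at fret 7 → E5 (MIDI 76); D4 at fret 6 → G#4 (MIDI 68).
76 − 68 = 8, so the two pitches are 8 semitones apart.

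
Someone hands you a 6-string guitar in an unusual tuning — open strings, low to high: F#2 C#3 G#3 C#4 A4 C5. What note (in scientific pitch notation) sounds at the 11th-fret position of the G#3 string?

The open G#3 string plus 11 semitones: G#–A–A#–B–…–F–F#–G.
The walk passes from B into C once, so the octave number goes from 3 to 4.

G4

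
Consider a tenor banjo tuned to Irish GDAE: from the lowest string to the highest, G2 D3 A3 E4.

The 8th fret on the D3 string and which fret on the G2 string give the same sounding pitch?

Fret 8 on D3 is MIDI 50 + 8 = 58 (A#3). On the G2 string (open MIDI 43), that pitch is 58 − 43 = fret 15.

15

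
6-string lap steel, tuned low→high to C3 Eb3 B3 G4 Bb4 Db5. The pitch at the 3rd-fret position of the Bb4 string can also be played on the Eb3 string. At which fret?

Fret 3 on Bb4 is MIDI 70 + 3 = 73 (Db5). On the Eb3 string (open MIDI 51), that pitch is 73 − 51 = fret 22.

22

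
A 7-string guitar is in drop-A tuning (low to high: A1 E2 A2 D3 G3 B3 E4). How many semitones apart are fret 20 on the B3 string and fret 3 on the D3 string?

26 semitones

B3 at fret 20 → G5 (MIDI 79); D3 at fret 3 → F3 (MIDI 53).
79 − 53 = 26, so the two pitches are 26 semitones apart, with G5 the higher.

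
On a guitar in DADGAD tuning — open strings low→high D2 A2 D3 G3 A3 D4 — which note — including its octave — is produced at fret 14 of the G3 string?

Each fret is one semitone, so G3 + 14 = A4.

A4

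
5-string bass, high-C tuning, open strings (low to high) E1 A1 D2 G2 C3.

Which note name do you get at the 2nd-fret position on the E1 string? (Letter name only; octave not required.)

F#

The open E1 string plus 2 semitones: E–F–F#.
(Equivalently spelled Gb.)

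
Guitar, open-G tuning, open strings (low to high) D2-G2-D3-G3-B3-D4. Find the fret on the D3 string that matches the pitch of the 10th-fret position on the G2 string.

3

G2 at fret 10 is G2 + 10 semitones = F3.
The open D3 string is 7 semitones above the open G2, so the same pitch on the D3 string lies at fret 10 − 7 = 3.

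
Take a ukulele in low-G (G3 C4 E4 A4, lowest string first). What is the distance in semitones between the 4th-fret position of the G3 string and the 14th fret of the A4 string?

G3 at fret 4 → B3 (MIDI 59); A4 at fret 14 → B5 (MIDI 83).
59 − 83 = -24, so the two pitches are 24 semitones apart, with B5 the higher.

24 semitones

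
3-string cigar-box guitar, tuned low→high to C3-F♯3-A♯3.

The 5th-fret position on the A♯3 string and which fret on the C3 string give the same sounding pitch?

A♯3 at fret 5 is A♯3 + 5 semitones = D♯4.
The open C3 string is 10 semitones below the open A♯3, so the same pitch on the C3 string lies at fret 5 + 10 = 15.

15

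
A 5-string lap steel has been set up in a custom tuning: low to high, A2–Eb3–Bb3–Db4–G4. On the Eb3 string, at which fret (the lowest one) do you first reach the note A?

6

From Eb3, count semitones up the chromatic scale until reaching A: Eb–E–F–Gb–G–Ab–A — 6 steps.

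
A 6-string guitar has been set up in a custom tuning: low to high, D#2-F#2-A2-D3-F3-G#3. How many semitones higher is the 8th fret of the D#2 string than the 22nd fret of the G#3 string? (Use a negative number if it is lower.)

D#2 at fret 8 → B2 (MIDI 47); G#3 at fret 22 → F#5 (MIDI 78).
47 − 78 = -31, so the two pitches are 31 semitones apart.

-31 semitones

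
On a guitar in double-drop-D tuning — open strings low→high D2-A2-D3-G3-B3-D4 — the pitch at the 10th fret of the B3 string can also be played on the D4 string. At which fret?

7

B3 at fret 10 is B3 + 10 semitones = A4.
The open D4 string is 3 semitones above the open B3, so the same pitch on the D4 string lies at fret 10 − 3 = 7.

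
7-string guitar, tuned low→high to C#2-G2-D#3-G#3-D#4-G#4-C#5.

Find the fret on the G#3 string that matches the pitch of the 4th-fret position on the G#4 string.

Fret 4 on G#4 is MIDI 68 + 4 = 72 (C5). On the G#3 string (open MIDI 56), that pitch is 72 − 56 = fret 16.

16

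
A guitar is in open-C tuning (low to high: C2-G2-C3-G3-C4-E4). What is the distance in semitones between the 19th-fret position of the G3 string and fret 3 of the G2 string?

G3 at fret 19 → D5 (MIDI 74); G2 at fret 3 → A♯2 (MIDI 46).
74 − 46 = 28, so the two pitches are 28 semitones apart, with D5 the higher.

28 semitones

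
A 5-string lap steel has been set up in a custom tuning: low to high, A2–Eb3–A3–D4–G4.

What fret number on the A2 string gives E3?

E3 is 7 semitones above the open A2 (A–Bb–B–C–Db–D–Eb–E), so it sits at fret 7.

7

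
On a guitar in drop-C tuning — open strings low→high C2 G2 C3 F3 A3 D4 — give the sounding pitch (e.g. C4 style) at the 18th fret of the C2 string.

The open C2 string plus 18 semitones: C–C#–D–D#–…–E–F–F#.
The walk passes from B into C once, so the octave number goes from 2 to 3.

F♯3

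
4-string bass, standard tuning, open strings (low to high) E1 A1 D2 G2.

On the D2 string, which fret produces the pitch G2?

G2 is 5 semitones above the open D2 (D–D#–E–F–F#–G), so it sits at fret 5.

5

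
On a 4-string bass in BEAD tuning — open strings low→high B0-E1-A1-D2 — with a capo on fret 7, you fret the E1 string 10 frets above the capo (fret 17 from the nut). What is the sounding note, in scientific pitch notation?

The capo raises the open E1 by 7 semitones to B1; fretting 10 more gives E1 + 7 + 10 = E1 + 17 semitones = A2.

A2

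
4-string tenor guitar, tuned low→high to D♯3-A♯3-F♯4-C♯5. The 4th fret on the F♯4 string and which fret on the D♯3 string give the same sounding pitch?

19

Fret 4 on F♯4 is MIDI 66 + 4 = 70 (A♯4). On the D♯3 string (open MIDI 51), that pitch is 70 − 51 = fret 19.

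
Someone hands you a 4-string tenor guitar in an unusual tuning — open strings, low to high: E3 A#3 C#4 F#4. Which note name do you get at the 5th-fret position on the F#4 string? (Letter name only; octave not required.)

B

The open F#4 string plus 5 semitones: F#–G–G#–A–A#–B.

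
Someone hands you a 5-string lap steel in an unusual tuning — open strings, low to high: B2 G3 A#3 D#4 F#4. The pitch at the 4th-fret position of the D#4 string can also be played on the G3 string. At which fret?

D#4 at fret 4 is D#4 + 4 semitones = G4.
The open G3 string is 8 semitones below the open D#4, so the same pitch on the G3 string lies at fret 4 + 8 = 12.

12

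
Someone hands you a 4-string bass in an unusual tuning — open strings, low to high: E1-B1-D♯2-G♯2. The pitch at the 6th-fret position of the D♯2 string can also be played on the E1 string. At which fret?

D♯2 at fret 6 is D♯2 + 6 semitones = A2.
The open E1 string is 11 semitones below the open D♯2, so the same pitch on the E1 string lies at fret 6 + 11 = 17.

17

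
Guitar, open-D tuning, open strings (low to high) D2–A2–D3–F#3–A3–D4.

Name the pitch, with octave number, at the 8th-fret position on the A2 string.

F3

A2 is MIDI 45. Adding 8 gives 53, which is F3.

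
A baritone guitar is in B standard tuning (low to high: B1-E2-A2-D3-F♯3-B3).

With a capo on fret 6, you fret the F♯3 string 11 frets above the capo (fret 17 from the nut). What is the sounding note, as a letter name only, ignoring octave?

The capo raises the open F♯3 by 6 semitones to C4; fretting 11 more gives F♯3 + 6 + 11 = F♯3 + 17 semitones, landing on B.

B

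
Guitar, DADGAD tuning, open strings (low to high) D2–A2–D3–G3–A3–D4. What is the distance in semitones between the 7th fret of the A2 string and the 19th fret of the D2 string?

5 semitones

A2 at fret 7 → E3 (MIDI 52); D2 at fret 19 → A3 (MIDI 57).
52 − 57 = -5, so the two pitches are 5 semitones apart, with A3 the higher.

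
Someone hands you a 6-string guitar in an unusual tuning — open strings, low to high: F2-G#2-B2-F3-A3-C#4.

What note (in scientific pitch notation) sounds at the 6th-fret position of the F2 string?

The open F2 string plus 6 semitones: F–F#–G–G#–A–A#–B.
No B→C boundary is crossed, so the octave stays at 2.

B2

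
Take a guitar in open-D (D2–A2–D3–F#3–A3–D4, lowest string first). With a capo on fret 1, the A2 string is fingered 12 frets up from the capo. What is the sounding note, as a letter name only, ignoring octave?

The capo raises the open A2 by 1 semitone to A#2; fretting 12 more gives A2 + 1 + 12 = A2 + 13 semitones, landing on A#.

A#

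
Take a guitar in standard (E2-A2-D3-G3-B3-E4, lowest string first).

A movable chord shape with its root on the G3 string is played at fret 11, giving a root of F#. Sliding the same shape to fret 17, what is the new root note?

Moving from fret 11 to fret 17 shifts the root by 6 semitones.
F# up 6 semitones is C.

C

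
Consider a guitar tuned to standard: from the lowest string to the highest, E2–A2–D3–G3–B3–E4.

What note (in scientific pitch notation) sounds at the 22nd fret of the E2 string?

The open E2 string plus 22 semitones: E–F–F#–G–…–C–C#–D.
The walk passes from B into C 2 times, so the octave number goes from 2 to 4.

D4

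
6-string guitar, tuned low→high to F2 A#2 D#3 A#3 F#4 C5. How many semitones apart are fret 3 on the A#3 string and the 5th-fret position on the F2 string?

A#3 at fret 3 → C#4 (MIDI 61); F2 at fret 5 → A#2 (MIDI 46).
61 − 46 = 15, so the two pitches are 15 semitones apart, with C#4 the higher.

15 semitones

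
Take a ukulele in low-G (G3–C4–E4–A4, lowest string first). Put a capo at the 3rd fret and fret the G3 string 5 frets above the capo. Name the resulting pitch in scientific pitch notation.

The capo raises the open G3 by 3 semitones to A#3; fretting 5 more gives G3 + 3 + 5 = G3 + 8 semitones = D#4.

D#4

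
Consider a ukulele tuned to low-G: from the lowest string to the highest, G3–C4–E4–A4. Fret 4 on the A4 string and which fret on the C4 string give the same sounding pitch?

13

Fret 4 on A4 is MIDI 69 + 4 = 73 (C#5). On the C4 string (open MIDI 60), that pitch is 73 − 60 = fret 13.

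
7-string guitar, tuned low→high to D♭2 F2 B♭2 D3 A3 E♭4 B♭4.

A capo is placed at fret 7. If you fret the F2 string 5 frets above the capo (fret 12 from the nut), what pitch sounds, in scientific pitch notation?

F3

The capo raises the open F2 by 7 semitones to C3; fretting 5 more gives F2 + 7 + 5 = F2 + 12 semitones = F3.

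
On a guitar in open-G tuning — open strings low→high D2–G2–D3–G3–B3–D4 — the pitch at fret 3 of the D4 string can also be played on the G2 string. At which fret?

22

D4 at fret 3 is D4 + 3 semitones = F4.
The open G2 string is 19 semitones below the open D4, so the same pitch on the G2 string lies at fret 3 + 19 = 22.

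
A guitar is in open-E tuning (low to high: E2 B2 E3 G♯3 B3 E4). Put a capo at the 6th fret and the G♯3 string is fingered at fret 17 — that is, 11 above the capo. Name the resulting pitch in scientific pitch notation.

The capo raises the open G♯3 by 6 semitones to D4; fretting 11 more gives G♯3 + 6 + 11 = G♯3 + 17 semitones = C♯5.
(Also written D♭.)

C♯5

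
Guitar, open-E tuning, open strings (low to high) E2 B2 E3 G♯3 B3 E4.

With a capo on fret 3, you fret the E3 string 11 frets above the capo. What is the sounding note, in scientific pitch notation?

The capo raises the open E3 by 3 semitones to G3; fretting 11 more gives E3 + 3 + 11 = E3 + 14 semitones = F♯4.
(Also written G♭.)

F♯4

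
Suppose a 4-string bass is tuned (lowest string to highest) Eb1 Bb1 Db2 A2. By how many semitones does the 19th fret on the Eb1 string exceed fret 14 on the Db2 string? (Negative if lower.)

-5 semitones

Eb1 at fret 19 → Bb2 (MIDI 46); Db2 at fret 14 → Eb3 (MIDI 51).
46 − 51 = -5, so the two pitches are 5 semitones apart.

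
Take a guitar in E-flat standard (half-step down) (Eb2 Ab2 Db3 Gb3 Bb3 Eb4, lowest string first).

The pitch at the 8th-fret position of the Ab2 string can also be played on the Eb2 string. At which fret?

13

Ab2 at fret 8 is Ab2 + 8 semitones = E3.
The open Eb2 string is 5 semitones below the open Ab2, so the same pitch on the Eb2 string lies at fret 8 + 5 = 13.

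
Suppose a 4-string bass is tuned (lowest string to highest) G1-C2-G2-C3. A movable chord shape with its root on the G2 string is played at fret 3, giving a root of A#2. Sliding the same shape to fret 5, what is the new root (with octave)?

Moving from fret 3 to fret 5 shifts the root by 2 semitones.
A#2 up 2 semitones is C3.

C3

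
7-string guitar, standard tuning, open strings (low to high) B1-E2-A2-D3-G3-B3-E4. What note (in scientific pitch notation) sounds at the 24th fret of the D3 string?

D5

D3 is MIDI 50. Adding 24 gives 74, which is D5.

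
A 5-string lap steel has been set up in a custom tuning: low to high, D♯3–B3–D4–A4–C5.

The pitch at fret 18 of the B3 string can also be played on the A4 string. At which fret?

8

B3 at fret 18 is B3 + 18 semitones = F5.
The open A4 string is 10 semitones above the open B3, so the same pitch on the A4 string lies at fret 18 − 10 = 8.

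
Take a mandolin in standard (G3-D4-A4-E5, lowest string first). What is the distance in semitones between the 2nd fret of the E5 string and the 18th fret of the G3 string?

5 semitones

E5 at fret 2 → F#5 (MIDI 78); G3 at fret 18 → C#5 (MIDI 73).
78 − 73 = 5, so the two pitches are 5 semitones apart, with F#5 the higher.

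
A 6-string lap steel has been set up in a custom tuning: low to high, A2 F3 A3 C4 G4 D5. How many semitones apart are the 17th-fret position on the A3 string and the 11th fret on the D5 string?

11 semitones

A3 at fret 17 → D5 (MIDI 74); D5 at fret 11 → Db6 (MIDI 85).
74 − 85 = -11, so the two pitches are 11 semitones apart, with Db6 the higher.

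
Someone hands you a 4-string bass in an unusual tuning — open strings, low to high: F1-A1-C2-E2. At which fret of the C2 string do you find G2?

7

G2 is 7 semitones above the open C2 (C–Db–D–Eb–E–F–Gb–G), so it sits at fret 7.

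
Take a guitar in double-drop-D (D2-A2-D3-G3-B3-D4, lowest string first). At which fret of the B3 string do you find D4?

D4 is 3 semitones above the open B3 (B–C–C#–D), so it sits at fret 3.

3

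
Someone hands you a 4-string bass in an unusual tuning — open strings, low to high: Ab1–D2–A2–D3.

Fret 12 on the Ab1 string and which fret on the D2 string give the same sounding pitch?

Ab1 at fret 12 is Ab1 + 12 semitones = Ab2.
The open D2 string is 6 semitones above the open Ab1, so the same pitch on the D2 string lies at fret 12 − 6 = 6.

6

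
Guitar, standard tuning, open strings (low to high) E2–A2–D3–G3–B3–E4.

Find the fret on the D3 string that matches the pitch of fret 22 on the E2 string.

E2 at fret 22 is E2 + 22 semitones = D4.
The open D3 string is 10 semitones above the open E2, so the same pitch on the D3 string lies at fret 22 − 10 = 12.

12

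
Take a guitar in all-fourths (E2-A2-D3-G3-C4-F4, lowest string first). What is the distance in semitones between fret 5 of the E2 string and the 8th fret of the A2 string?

E2 at fret 5 → A2 (MIDI 45); A2 at fret 8 → F3 (MIDI 53).
45 − 53 = -8, so the two pitches are 8 semitones apart, with F3 the higher.

8 semitones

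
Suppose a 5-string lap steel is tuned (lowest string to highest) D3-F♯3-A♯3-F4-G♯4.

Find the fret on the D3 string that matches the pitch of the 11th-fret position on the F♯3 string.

15

Fret 11 on F♯3 is MIDI 54 + 11 = 65 (F4). On the D3 string (open MIDI 50), that pitch is 65 − 50 = fret 15.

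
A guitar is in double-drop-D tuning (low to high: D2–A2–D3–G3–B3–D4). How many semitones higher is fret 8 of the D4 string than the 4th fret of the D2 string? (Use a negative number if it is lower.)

28 semitones

D4 at fret 8 → A#4 (MIDI 70); D2 at fret 4 → F#2 (MIDI 42).
70 − 42 = 28, so the two pitches are 28 semitones apart.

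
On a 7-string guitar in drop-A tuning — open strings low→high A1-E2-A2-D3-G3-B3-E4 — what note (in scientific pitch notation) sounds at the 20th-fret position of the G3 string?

G3 is MIDI 55. Adding 20 gives 75, which is D#5.

D#5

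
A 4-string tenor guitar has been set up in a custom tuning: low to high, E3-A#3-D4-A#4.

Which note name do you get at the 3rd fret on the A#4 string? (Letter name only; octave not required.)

The open A#4 string plus 3 semitones: A#–B–C–C#.
(Equivalently spelled Db.)

C#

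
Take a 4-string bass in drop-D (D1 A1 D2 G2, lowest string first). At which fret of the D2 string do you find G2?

5

G2 is 5 semitones above the open D2 (D–D#–E–F–F#–G), so it sits at fret 5.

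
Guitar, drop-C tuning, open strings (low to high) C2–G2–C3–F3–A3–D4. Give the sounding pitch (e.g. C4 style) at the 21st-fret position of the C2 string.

A3

The open C2 string plus 21 semitones: C–C#–D–D#–…–G–G#–A.
The walk passes from B into C once, so the octave number goes from 2 to 3.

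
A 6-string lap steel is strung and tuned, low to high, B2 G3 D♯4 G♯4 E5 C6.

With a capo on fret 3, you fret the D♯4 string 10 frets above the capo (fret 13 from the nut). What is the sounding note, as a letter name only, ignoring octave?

E

The capo raises the open D♯4 by 3 semitones to F♯4; fretting 10 more gives D♯4 + 3 + 10 = D♯4 + 13 semitones, landing on E.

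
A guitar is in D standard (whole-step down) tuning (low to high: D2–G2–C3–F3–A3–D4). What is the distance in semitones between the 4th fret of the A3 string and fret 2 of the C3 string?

11 semitones

A3 at fret 4 → C♯4 (MIDI 61); C3 at fret 2 → D3 (MIDI 50).
61 − 50 = 11, so the two pitches are 11 semitones apart, with C♯4 the higher.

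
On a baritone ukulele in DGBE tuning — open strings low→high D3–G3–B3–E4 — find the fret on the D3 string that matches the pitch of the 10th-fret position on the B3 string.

19

Fret 10 on B3 is MIDI 59 + 10 = 69 (A4). On the D3 string (open MIDI 50), that pitch is 69 − 50 = fret 19.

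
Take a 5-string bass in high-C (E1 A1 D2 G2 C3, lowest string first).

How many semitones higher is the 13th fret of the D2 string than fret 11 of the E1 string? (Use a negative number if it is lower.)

D2 at fret 13 → D#3 (MIDI 51); E1 at fret 11 → D#2 (MIDI 39).
51 − 39 = 12, so the two pitches are 12 semitones apart.

12 semitones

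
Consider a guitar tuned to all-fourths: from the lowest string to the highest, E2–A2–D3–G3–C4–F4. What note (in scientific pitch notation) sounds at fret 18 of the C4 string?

F♯5

The open C4 string plus 18 semitones: C–C#–D–D#–…–E–F–F#.
The walk passes from B into C once, so the octave number goes from 4 to 5.
(Equivalently spelled G♭5.)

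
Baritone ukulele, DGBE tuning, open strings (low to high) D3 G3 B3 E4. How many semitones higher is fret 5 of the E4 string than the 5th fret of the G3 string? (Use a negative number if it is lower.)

9 semitones

E4 at fret 5 → A4 (MIDI 69); G3 at fret 5 → C4 (MIDI 60).
69 − 60 = 9, so the two pitches are 9 semitones apart.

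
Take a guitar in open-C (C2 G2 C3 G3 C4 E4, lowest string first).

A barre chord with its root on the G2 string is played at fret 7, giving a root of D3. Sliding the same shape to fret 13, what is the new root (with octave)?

Moving from fret 7 to fret 13 shifts the root by 6 semitones.
D3 up 6 semitones is G♯3.

G♯3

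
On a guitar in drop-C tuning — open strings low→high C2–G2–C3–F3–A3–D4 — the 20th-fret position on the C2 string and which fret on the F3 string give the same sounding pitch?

3

C2 at fret 20 is C2 + 20 semitones = G#3.
The open F3 string is 17 semitones above the open C2, so the same pitch on the F3 string lies at fret 20 − 17 = 3.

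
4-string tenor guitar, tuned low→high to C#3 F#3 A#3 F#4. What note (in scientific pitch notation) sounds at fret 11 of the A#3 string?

Each fret is one semitone, so A#3 + 11 = A4.

A4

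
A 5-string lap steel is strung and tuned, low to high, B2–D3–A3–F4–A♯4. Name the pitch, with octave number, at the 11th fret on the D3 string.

C♯4

D3 is MIDI 50. Adding 11 gives 61, which is C♯4.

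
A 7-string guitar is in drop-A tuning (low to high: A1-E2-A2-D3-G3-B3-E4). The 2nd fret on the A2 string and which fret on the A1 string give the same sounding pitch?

A2 at fret 2 is A2 + 2 semitones = B2.
The open A1 string is 12 semitones below the open A2, so the same pitch on the A1 string lies at fret 2 + 12 = 14.

14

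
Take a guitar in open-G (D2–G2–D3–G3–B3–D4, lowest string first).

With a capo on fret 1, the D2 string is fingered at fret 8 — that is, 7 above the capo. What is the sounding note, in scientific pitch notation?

A♯2

The capo raises the open D2 by 1 semitone to D♯2; fretting 7 more gives D2 + 1 + 7 = D2 + 8 semitones = A♯2.
(Also written B♭.)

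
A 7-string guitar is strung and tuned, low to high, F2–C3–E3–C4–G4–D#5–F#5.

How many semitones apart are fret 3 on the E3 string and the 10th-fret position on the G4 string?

E3 at fret 3 → G3 (MIDI 55); G4 at fret 10 → F5 (MIDI 77).
55 − 77 = -22, so the two pitches are 22 semitones apart, with F5 the higher.

22 semitones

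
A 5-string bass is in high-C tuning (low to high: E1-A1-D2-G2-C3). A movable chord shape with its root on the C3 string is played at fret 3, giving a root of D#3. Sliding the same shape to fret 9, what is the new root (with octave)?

A3

Moving from fret 3 to fret 9 shifts the root by 6 semitones.
D#3 up 6 semitones is A3.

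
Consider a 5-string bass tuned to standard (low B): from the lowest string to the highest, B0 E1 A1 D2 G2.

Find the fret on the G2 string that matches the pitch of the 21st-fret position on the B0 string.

Fret 21 on B0 is MIDI 23 + 21 = 44 (G#2). On the G2 string (open MIDI 43), that pitch is 44 − 43 = fret 1.

1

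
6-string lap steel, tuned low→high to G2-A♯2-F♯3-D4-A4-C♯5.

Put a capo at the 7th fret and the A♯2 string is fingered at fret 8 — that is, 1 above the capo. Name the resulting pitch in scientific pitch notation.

F♯3

The capo raises the open A♯2 by 7 semitones to F3; fretting 1 more gives A♯2 + 7 + 1 = A♯2 + 8 semitones = F♯3.
(Also written G♭.)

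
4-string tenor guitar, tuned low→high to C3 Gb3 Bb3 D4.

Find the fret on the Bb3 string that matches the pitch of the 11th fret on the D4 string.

D4 at fret 11 is D4 + 11 semitones = Db5.
The open Bb3 string is 4 semitones below the open D4, so the same pitch on the Bb3 string lies at fret 11 + 4 = 15.

15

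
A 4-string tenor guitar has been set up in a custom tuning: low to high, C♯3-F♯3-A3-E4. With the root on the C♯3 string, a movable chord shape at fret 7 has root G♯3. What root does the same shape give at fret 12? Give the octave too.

C♯4

Moving from fret 7 to fret 12 shifts the root by 5 semitones.
G♯3 up 5 semitones is C♯4.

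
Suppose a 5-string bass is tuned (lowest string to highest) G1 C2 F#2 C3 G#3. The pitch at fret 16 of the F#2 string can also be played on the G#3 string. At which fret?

F#2 at fret 16 is F#2 + 16 semitones = A#3.
The open G#3 string is 14 semitones above the open F#2, so the same pitch on the G#3 string lies at fret 16 − 14 = 2.

2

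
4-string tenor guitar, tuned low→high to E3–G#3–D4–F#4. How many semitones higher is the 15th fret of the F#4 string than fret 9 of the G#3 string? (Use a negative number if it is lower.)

16 semitones

F#4 at fret 15 → A5 (MIDI 81); G#3 at fret 9 → F4 (MIDI 65).
81 − 65 = 16, so the two pitches are 16 semitones apart.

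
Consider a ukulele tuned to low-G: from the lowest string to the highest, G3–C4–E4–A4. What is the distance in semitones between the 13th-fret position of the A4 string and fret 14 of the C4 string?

A4 at fret 13 → A♯5 (MIDI 82); C4 at fret 14 → D5 (MIDI 74).
82 − 74 = 8, so the two pitches are 8 semitones apart, with A♯5 the higher.

8 semitones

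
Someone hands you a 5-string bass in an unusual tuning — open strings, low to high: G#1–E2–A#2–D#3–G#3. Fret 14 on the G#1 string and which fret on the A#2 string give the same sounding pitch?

G#1 at fret 14 is G#1 + 14 semitones = A#2.
The open A#2 string is 14 semitones above the open G#1, so the same pitch on the A#2 string lies at fret 14 − 14 = 0.

0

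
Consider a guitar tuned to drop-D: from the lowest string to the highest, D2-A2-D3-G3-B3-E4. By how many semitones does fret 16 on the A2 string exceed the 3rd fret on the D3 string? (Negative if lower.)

8 semitones

A2 at fret 16 → C♯4 (MIDI 61); D3 at fret 3 → F3 (MIDI 53).
61 − 53 = 8, so the two pitches are 8 semitones apart.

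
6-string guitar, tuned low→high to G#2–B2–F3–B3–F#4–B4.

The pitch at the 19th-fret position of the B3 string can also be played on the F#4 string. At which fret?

12

B3 at fret 19 is B3 + 19 semitones = F#5.
The open F#4 string is 7 semitones above the open B3, so the same pitch on the F#4 string lies at fret 19 − 7 = 12.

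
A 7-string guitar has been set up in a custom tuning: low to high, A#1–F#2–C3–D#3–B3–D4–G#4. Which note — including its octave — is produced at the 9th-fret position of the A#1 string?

Each fret is one semitone, so A#1 + 9 = G2.

G2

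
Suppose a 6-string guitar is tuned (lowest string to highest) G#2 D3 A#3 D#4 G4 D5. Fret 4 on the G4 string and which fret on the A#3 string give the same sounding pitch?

G4 at fret 4 is G4 + 4 semitones = B4.
The open A#3 string is 9 semitones below the open G4, so the same pitch on the A#3 string lies at fret 4 + 9 = 13.

13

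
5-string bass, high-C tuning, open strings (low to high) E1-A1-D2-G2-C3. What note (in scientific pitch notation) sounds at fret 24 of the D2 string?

D2 is MIDI 38. Adding 24 gives 62, which is D4.

D4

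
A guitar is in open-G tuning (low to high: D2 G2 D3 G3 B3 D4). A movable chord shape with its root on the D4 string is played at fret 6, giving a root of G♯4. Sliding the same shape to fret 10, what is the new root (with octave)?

Moving from fret 6 to fret 10 shifts the root by 4 semitones.
G♯4 up 4 semitones is C5.

C5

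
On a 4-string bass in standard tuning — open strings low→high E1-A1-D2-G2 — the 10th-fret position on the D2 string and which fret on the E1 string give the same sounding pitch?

20

D2 at fret 10 is D2 + 10 semitones = C3.
The open E1 string is 10 semitones below the open D2, so the same pitch on the E1 string lies at fret 10 + 10 = 20.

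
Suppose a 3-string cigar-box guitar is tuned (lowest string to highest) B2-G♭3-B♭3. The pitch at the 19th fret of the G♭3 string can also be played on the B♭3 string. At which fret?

Fret 19 on G♭3 is MIDI 54 + 19 = 73 (D♭5). On the B♭3 string (open MIDI 58), that pitch is 73 − 58 = fret 15.

15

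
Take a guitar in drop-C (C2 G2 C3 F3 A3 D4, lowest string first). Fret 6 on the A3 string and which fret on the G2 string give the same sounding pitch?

20

A3 at fret 6 is A3 + 6 semitones = D♯4.
The open G2 string is 14 semitones below the open A3, so the same pitch on the G2 string lies at fret 6 + 14 = 20.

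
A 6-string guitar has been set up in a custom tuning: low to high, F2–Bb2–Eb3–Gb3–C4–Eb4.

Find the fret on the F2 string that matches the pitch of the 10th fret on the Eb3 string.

Eb3 at fret 10 is Eb3 + 10 semitones = Db4.
The open F2 string is 10 semitones below the open Eb3, so the same pitch on the F2 string lies at fret 10 + 10 = 20.

20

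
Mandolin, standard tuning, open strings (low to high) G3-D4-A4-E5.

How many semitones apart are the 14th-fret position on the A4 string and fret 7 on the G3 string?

A4 at fret 14 → B5 (MIDI 83); G3 at fret 7 → D4 (MIDI 62).
83 − 62 = 21, so the two pitches are 21 semitones apart, with B5 the higher.

21 semitones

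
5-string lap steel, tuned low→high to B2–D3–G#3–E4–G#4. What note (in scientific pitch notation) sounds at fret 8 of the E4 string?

E4 is MIDI 64. Adding 8 gives 72, which is C5.

C5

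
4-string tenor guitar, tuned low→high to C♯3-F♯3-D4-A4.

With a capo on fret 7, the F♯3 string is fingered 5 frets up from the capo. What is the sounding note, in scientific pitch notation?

F♯4

The capo raises the open F♯3 by 7 semitones to C♯4; fretting 5 more gives F♯3 + 7 + 5 = F♯3 + 12 semitones = F♯4.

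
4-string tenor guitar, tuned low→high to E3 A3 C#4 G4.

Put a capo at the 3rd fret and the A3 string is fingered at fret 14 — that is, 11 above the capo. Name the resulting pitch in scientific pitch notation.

The capo raises the open A3 by 3 semitones to C4; fretting 11 more gives A3 + 3 + 11 = A3 + 14 semitones = B4.

B4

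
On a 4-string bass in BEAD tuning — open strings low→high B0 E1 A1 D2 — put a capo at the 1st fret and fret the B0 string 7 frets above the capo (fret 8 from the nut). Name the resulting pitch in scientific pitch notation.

The capo raises the open B0 by 1 semitone to C1; fretting 7 more gives B0 + 1 + 7 = B0 + 8 semitones = G1.

G1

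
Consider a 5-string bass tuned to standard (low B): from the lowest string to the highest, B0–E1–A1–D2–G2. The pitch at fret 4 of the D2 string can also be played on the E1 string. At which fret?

Fret 4 on D2 is MIDI 38 + 4 = 42 (F#2). On the E1 string (open MIDI 28), that pitch is 42 − 28 = fret 14.

14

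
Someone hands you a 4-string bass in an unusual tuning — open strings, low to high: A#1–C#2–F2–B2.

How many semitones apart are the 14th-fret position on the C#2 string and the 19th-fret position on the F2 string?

C#2 at fret 14 → D#3 (MIDI 51); F2 at fret 19 → C4 (MIDI 60).
51 − 60 = -9, so the two pitches are 9 semitones apart, with C4 the higher.

9 semitones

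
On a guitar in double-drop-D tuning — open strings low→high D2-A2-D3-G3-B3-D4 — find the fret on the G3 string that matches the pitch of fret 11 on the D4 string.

18

D4 at fret 11 is D4 + 11 semitones = C#5.
The open G3 string is 7 semitones below the open D4, so the same pitch on the G3 string lies at fret 11 + 7 = 18.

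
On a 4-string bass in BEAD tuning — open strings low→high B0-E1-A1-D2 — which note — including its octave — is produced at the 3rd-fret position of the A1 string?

A1 is MIDI 33. Adding 3 gives 36, which is C2.

C2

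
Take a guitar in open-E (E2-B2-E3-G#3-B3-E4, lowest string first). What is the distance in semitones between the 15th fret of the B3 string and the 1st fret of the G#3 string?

B3 at fret 15 → D5 (MIDI 74); G#3 at fret 1 → A3 (MIDI 57).
74 − 57 = 17, so the two pitches are 17 semitones apart, with D5 the higher.

17 semitones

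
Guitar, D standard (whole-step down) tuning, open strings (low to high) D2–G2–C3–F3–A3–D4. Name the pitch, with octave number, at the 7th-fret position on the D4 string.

D4 is MIDI 62. Adding 7 gives 69, which is A4.

A4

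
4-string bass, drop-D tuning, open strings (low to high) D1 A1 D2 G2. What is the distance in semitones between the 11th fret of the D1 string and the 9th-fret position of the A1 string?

5 semitones

D1 at fret 11 → C#2 (MIDI 37); A1 at fret 9 → F#2 (MIDI 42).
37 − 42 = -5, so the two pitches are 5 semitones apart, with F#2 the higher.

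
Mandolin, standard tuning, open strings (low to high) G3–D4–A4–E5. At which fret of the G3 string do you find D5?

19

D5 is 19 semitones above the open G3 (G–G#–A–A#–…–C–C#–D), so it sits at fret 19.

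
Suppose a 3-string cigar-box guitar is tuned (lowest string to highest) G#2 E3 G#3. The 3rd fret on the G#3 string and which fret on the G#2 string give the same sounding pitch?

G#3 at fret 3 is G#3 + 3 semitones = B3.
The open G#2 string is 12 semitones below the open G#3, so the same pitch on the G#2 string lies at fret 3 + 12 = 15.

15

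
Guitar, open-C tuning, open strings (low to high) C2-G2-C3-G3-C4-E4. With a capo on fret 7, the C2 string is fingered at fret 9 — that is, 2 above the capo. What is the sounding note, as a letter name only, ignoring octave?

The capo raises the open C2 by 7 semitones to G2; fretting 2 more gives C2 + 7 + 2 = C2 + 9 semitones, landing on A.

A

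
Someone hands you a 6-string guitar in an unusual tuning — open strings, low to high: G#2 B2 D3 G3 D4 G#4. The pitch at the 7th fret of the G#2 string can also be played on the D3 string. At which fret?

1

Fret 7 on G#2 is MIDI 44 + 7 = 51 (D#3). On the D3 string (open MIDI 50), that pitch is 51 − 50 = fret 1.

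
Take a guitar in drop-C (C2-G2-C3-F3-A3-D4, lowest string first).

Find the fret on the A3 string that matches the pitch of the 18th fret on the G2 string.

G2 at fret 18 is G2 + 18 semitones = C#4.
The open A3 string is 14 semitones above the open G2, so the same pitch on the A3 string lies at fret 18 − 14 = 4.

4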